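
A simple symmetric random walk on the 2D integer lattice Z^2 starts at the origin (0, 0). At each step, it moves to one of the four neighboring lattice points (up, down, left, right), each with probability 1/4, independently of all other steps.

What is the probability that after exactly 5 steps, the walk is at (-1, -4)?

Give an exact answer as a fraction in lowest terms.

Let h be the number of horizontal steps (so 5-h are vertical). To end at (-1,-4) need (h-1)/2 right-steps and ((5-h)-4)/2 up-steps.
Sum over h with 1 ≤ h ≤ 1, h ≡ 1 (mod 2), 5-h ≡ 0 (mod 2):
h=1: C(5,1)·C(1,0)·C(4,0) = 5·1·1 = 5
Total favorable: 5
Total paths: 4^5 = 1024
P = 5/1024 = 5/1024

Answer: 5/1024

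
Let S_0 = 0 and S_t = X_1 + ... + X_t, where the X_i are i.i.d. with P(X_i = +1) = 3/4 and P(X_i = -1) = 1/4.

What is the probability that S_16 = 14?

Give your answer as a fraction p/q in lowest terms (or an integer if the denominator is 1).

Answer: 14348907/268435456

Derivation:
To reach position 14 after 16 steps: need 15 steps of +1 and 1 step of -1.
Number of such sequences: C(16,15) = 16
Each has probability (3/4)^15 · (1/4)^1 = 14348907/4294967296
P = 16 · 14348907/4294967296 = 14348907/268435456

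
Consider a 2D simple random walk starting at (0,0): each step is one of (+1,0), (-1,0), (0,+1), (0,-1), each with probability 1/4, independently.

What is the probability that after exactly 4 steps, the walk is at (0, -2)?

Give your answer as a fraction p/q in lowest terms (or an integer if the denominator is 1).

Let h be the number of horizontal steps (so 4-h are vertical). To end at (0,-2) need (h+0)/2 right-steps and ((4-h)-2)/2 up-steps.
Sum over h with 0 ≤ h ≤ 2, h ≡ 0 (mod 2), 4-h ≡ 0 (mod 2):
h=0: C(4,0)·C(0,0)·C(4,1) = 1·1·4 = 4
h=2: C(4,2)·C(2,1)·C(2,0) = 6·2·1 = 12
Total favorable: 16
Total paths: 4^4 = 256
P = 16/256 = 1/16

Answer: 1/16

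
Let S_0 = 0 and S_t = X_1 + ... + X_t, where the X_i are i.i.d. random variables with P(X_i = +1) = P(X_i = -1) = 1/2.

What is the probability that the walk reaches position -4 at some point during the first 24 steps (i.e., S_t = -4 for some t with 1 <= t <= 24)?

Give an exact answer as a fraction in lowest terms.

Answer: 1779879/4194304

Derivation:
Count via complement. Let g(t,s) = #length-t paths at position s with S_1..S_t all ≠ -4.
g(t,s) = g(t-1,s-1) + g(t-1,s+1) for s ≠ -4; g(t,-4) = 0.
t=0: g(0,0)=1
t=1: g(1,-1)=1 g(1,1)=1
t=2: g(2,-2)=1 g(2,0)=2 g(2,2)=1
t=3: g(3,-3)=1 g(3,-1)=3 g(3,1)=3 g(3,3)=1
t=4: g(4,-2)=4 g(4,0)=6 g(4,2)=4 g(4,4)=1
t=5: g(5,-3)=4 g(5,-1)=10 g(5,1)=10 g(5,3)=5 g(5,5)=1
t=6: g(6,-2)=14 g(6,0)=20 g(6,2)=15 g(6,4)=6 g(6,6)=1
t=7: g(7,-3)=14 g(7,-1)=34 g(7,1)=35 g(7,3)=21 g(7,5)=7 g(7,7)=1
t=8: g(8,-2)=48 g(8,0)=69 g(8,2)=56 g(8,4)=28 g(8,6)=8 g(8,8)=1
t=9: g(9,-3)=48 g(9,-1)=117 g(9,1)=125 g(9,3)=84 g(9,5)=36 g(9,7)=9 g(9,9)=1
t=10: g(10,-2)=165 g(10,0)=242 g(10,2)=209 g(10,4)=120 g(10,6)=45 g(10,8)=10 g(10,10)=1
t=11: g(11,-3)=165 g(11,-1)=407 g(11,1)=451 g(11,3)=329 g(11,5)=165 g(11,7)=55 g(11,9)=11 g(11,11)=1
t=12: g(12,-2)=572 g(12,0)=858 g(12,2)=780 g(12,4)=494 g(12,6)=220 g(12,8)=66 g(12,10)=12 g(12,12)=1
t=13: g(13,-3)=572 g(13,-1)=1430 g(13,1)=1638 g(13,3)=1274 g(13,5)=714 g(13,7)=286 g(13,9)=78 g(13,11)=13 g(13,13)=1
t=14: g(14,-2)=2002 g(14,0)=3068 g(14,2)=2912 g(14,4)=1988 g(14,6)=1000 g(14,8)=364 g(14,10)=91 g(14,12)=14 g(14,14)=1
t=15: g(15,-3)=2002 g(15,-1)=5070 g(15,1)=5980 g(15,3)=4900 g(15,5)=2988 g(15,7)=1364 g(15,9)=455 g(15,11)=105 g(15,13)=15 g(15,15)=1
t=16: g(16,-2)=7072 g(16,0)=11050 g(16,2)=10880 g(16,4)=7888 g(16,6)=4352 g(16,8)=1819 g(16,10)=560 g(16,12)=120 g(16,14)=16 g(16,16)=1
t=17: g(17,-3)=7072 g(17,-1)=18122 g(17,1)=21930 g(17,3)=18768 g(17,5)=12240 g(17,7)=6171 g(17,9)=2379 g(17,11)=680 g(17,13)=136 g(17,15)=17 g(17,17)=1
t=18: g(18,-2)=25194 g(18,0)=40052 g(18,2)=40698 g(18,4)=31008 g(18,6)=18411 g(18,8)=8550 g(18,10)=3059 g(18,12)=816 g(18,14)=153 g(18,16)=18 g(18,18)=1
t=19: g(19,-3)=25194 g(19,-1)=65246 g(19,1)=80750 g(19,3)=71706 g(19,5)=49419 g(19,7)=26961 g(19,9)=11609 g(19,11)=3875 g(19,13)=969 g(19,15)=171 g(19,17)=19 g(19,19)=1
t=20: g(20,-2)=90440 g(20,0)=145996 g(20,2)=152456 g(20,4)=121125 g(20,6)=76380 g(20,8)=38570 g(20,10)=15484 g(20,12)=4844 g(20,14)=1140 g(20,16)=190 g(20,18)=20 g(20,20)=1
t=21: g(21,-3)=90440 g(21,-1)=236436 g(21,1)=298452 g(21,3)=273581 g(21,5)=197505 g(21,7)=114950 g(21,9)=54054 g(21,11)=20328 g(21,13)=5984 g(21,15)=1330 g(21,17)=210 g(21,19)=21 g(21,21)=1
t=22: g(22,-2)=326876 g(22,0)=534888 g(22,2)=572033 g(22,4)=471086 g(22,6)=312455 g(22,8)=169004 g(22,10)=74382 g(22,12)=26312 g(22,14)=7314 g(22,16)=1540 g(22,18)=231 g(22,20)=22 g(22,22)=1
t=23: g(23,-3)=326876 g(23,-1)=861764 g(23,1)=1106921 g(23,3)=1043119 g(23,5)=783541 g(23,7)=481459 g(23,9)=243386 g(23,11)=100694 g(23,13)=33626 g(23,15)=8854 g(23,17)=1771 g(23,19)=253 g(23,21)=23 g(23,23)=1
t=24: g(24,-2)=1188640 g(24,0)=1968685 g(24,2)=2150040 g(24,4)=1826660 g(24,6)=1265000 g(24,8)=724845 g(24,10)=344080 g(24,12)=134320 g(24,14)=42480 g(24,16)=10625 g(24,18)=2024 g(24,20)=276 g(24,22)=24 g(24,24)=1
Paths never hitting -4: Σ_s g(24,s) = 9657700
Paths hitting -4: 2^24 - 9657700 = 7119516
P = 7119516/16777216 = 1779879/4194304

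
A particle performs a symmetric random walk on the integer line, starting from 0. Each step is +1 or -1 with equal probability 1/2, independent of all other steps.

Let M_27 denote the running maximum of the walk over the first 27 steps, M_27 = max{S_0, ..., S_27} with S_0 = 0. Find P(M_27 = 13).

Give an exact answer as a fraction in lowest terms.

Answer: 444015/67108864

Derivation:
Let M_27 = max(S_0,...,S_27). Use the reflection principle: for j ≥ 1, #{paths with M_27 ≥ j} = #{S_27 ≥ j} + #{S_27 ≥ j+1}.
By reflection, #{M_27 ≥ 13} = #{S_27 ≥ 13} + #{S_27 ≥ 14} = 1285624 + 397594 = 1683218.
#{M_27 ≥ 14} = #{S_27 ≥ 14} + #{S_27 ≥ 15} = 397594 + 397594 = 795188.
#{M_27 = 13} = 1683218 - 795188 = 888030.
P(M_27 = 13) = 888030/134217728 = 444015/67108864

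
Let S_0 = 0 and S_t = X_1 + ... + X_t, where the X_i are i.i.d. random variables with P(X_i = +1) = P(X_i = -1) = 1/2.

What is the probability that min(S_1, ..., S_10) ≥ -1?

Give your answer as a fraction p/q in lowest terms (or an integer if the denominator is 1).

Answer: 231/512

Derivation:
Let f(t,s) = #length-t paths at position s with S_1..S_t all ≥ -1.
f(t,s) = f(t-1,s-1) + f(t-1,s+1) for s ≥ -1; f(t,s) = 0 for s < -1.
t=0: f(0,0)=1
t=1: f(1,-1)=1 f(1,1)=1
t=2: f(2,0)=2 f(2,2)=1
t=3: f(3,-1)=2 f(3,1)=3 f(3,3)=1
t=4: f(4,0)=5 f(4,2)=4 f(4,4)=1
t=5: f(5,-1)=5 f(5,1)=9 f(5,3)=5 f(5,5)=1
t=6: f(6,0)=14 f(6,2)=14 f(6,4)=6 f(6,6)=1
t=7: f(7,-1)=14 f(7,1)=28 f(7,3)=20 f(7,5)=7 f(7,7)=1
t=8: f(8,0)=42 f(8,2)=48 f(8,4)=27 f(8,6)=8 f(8,8)=1
t=9: f(9,-1)=42 f(9,1)=90 f(9,3)=75 f(9,5)=35 f(9,7)=9 f(9,9)=1
t=10: f(10,0)=132 f(10,2)=165 f(10,4)=110 f(10,6)=44 f(10,8)=10 f(10,10)=1
Σ_s f(10,s) = 462
P = 462/1024 = 231/512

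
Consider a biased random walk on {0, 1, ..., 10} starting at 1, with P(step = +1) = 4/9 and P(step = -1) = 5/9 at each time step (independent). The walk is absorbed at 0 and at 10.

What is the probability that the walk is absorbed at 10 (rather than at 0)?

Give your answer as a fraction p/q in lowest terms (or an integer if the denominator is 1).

Answer: 262144/8717049

Derivation:
Biased walk: p = 4/9, q = 5/9, r = q/p = 5/4
Gambler's ruin: P(hit 10 before 0 | start at 1) = (1 - r^a)/(1 - r^N)
r^1 = 5/4; r^10 = 9765625/1048576
P = (1 - 5/4) / (1 - 9765625/1048576) = -1/4 / -8717049/1048576 = 262144/8717049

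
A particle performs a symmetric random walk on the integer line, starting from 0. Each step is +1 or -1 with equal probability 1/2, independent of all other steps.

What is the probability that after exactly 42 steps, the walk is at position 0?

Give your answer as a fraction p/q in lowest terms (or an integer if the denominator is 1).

Answer: 67282234305/549755813888

Derivation:
To return to 0 after 42 steps: need exactly 21 steps of +1 and 21 of -1.
Favorable paths: C(42,21) = 538257874440
Total paths: 2^42 = 4398046511104
P = 538257874440/4398046511104 = 67282234305/549755813888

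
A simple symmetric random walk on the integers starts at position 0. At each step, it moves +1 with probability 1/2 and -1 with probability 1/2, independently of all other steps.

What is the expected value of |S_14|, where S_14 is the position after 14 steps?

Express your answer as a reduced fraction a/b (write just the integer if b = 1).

S_14 takes values m ≡ 0 (mod 2) with |m| ≤ 14; P(S_14=m) = C(14,(14+m)/2)/2^14.
Total paths: 2^14 = 16384
Distribution: P(S=-14)=1/16384, P(S=-12)=14/16384, P(S=-10)=91/16384, P(S=-8)=364/16384, P(S=-6)=1001/16384, P(S=-4)=2002/16384, P(S=-2)=3003/16384, P(S=0)=3432/16384, P(S=2)=3003/16384, P(S=4)=2002/16384, P(S=6)=1001/16384, P(S=8)=364/16384, P(S=10)=91/16384, P(S=12)=14/16384, P(S=14)=1/16384
E[|S_14|] = Σ_m |m|·P(S_14=m) = 48048/16384 = 3003/1024

Answer: 3003/1024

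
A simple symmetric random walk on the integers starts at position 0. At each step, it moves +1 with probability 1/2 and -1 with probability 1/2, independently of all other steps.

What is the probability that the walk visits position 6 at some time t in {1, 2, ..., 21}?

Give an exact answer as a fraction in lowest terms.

Count via complement. Let g(t,s) = #length-t paths at position s with S_1..S_t all ≠ 6.
g(t,s) = g(t-1,s-1) + g(t-1,s+1) for s ≠ 6; g(t,6) = 0.
t=0: g(0,0)=1
t=1: g(1,-1)=1 g(1,1)=1
t=2: g(2,-2)=1 g(2,0)=2 g(2,2)=1
t=3: g(3,-3)=1 g(3,-1)=3 g(3,1)=3 g(3,3)=1
t=4: g(4,-4)=1 g(4,-2)=4 g(4,0)=6 g(4,2)=4 g(4,4)=1
t=5: g(5,-5)=1 g(5,-3)=5 g(5,-1)=10 g(5,1)=10 g(5,3)=5 g(5,5)=1
t=6: g(6,-6)=1 g(6,-4)=6 g(6,-2)=15 g(6,0)=20 g(6,2)=15 g(6,4)=6
t=7: g(7,-7)=1 g(7,-5)=7 g(7,-3)=21 g(7,-1)=35 g(7,1)=35 g(7,3)=21 g(7,5)=6
t=8: g(8,-8)=1 g(8,-6)=8 g(8,-4)=28 g(8,-2)=56 g(8,0)=70 g(8,2)=56 g(8,4)=27
t=9: g(9,-9)=1 g(9,-7)=9 g(9,-5)=36 g(9,-3)=84 g(9,-1)=126 g(9,1)=126 g(9,3)=83 g(9,5)=27
t=10: g(10,-10)=1 g(10,-8)=10 g(10,-6)=45 g(10,-4)=120 g(10,-2)=210 g(10,0)=252 g(10,2)=209 g(10,4)=110
t=11: g(11,-11)=1 g(11,-9)=11 g(11,-7)=55 g(11,-5)=165 g(11,-3)=330 g(11,-1)=462 g(11,1)=461 g(11,3)=319 g(11,5)=110
t=12: g(12,-12)=1 g(12,-10)=12 g(12,-8)=66 g(12,-6)=220 g(12,-4)=495 g(12,-2)=792 g(12,0)=923 g(12,2)=780 g(12,4)=429
t=13: g(13,-13)=1 g(13,-11)=13 g(13,-9)=78 g(13,-7)=286 g(13,-5)=715 g(13,-3)=1287 g(13,-1)=1715 g(13,1)=1703 g(13,3)=1209 g(13,5)=429
t=14: g(14,-14)=1 g(14,-12)=14 g(14,-10)=91 g(14,-8)=364 g(14,-6)=1001 g(14,-4)=2002 g(14,-2)=3002 g(14,0)=3418 g(14,2)=2912 g(14,4)=1638
t=15: g(15,-15)=1 g(15,-13)=15 g(15,-11)=105 g(15,-9)=455 g(15,-7)=1365 g(15,-5)=3003 g(15,-3)=5004 g(15,-1)=6420 g(15,1)=6330 g(15,3)=4550 g(15,5)=1638
t=16: g(16,-16)=1 g(16,-14)=16 g(16,-12)=120 g(16,-10)=560 g(16,-8)=1820 g(16,-6)=4368 g(16,-4)=8007 g(16,-2)=11424 g(16,0)=12750 g(16,2)=10880 g(16,4)=6188
t=17: g(17,-17)=1 g(17,-15)=17 g(17,-13)=136 g(17,-11)=680 g(17,-9)=2380 g(17,-7)=6188 g(17,-5)=12375 g(17,-3)=19431 g(17,-1)=24174 g(17,1)=23630 g(17,3)=17068 g(17,5)=6188
t=18: g(18,-18)=1 g(18,-16)=18 g(18,-14)=153 g(18,-12)=816 g(18,-10)=3060 g(18,-8)=8568 g(18,-6)=18563 g(18,-4)=31806 g(18,-2)=43605 g(18,0)=47804 g(18,2)=40698 g(18,4)=23256
t=19: g(19,-19)=1 g(19,-17)=19 g(19,-15)=171 g(19,-13)=969 g(19,-11)=3876 g(19,-9)=11628 g(19,-7)=27131 g(19,-5)=50369 g(19,-3)=75411 g(19,-1)=91409 g(19,1)=88502 g(19,3)=63954 g(19,5)=23256
t=20: g(20,-20)=1 g(20,-18)=20 g(20,-16)=190 g(20,-14)=1140 g(20,-12)=4845 g(20,-10)=15504 g(20,-8)=38759 g(20,-6)=77500 g(20,-4)=125780 g(20,-2)=166820 g(20,0)=179911 g(20,2)=152456 g(20,4)=87210
t=21: g(21,-21)=1 g(21,-19)=21 g(21,-17)=210 g(21,-15)=1330 g(21,-13)=5985 g(21,-11)=20349 g(21,-9)=54263 g(21,-7)=116259 g(21,-5)=203280 g(21,-3)=292600 g(21,-1)=346731 g(21,1)=332367 g(21,3)=239666 g(21,5)=87210
Paths never hitting 6: Σ_s g(21,s) = 1700272
Paths hitting 6: 2^21 - 1700272 = 396880
P = 396880/2097152 = 24805/131072

Answer: 24805/131072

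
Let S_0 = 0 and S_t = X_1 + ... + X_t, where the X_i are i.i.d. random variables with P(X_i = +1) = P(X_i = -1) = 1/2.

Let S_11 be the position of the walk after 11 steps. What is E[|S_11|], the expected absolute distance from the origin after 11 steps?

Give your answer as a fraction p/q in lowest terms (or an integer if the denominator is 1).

Answer: 693/256

Derivation:
S_11 takes values m ≡ 1 (mod 2) with |m| ≤ 11; P(S_11=m) = C(11,(11+m)/2)/2^11.
Total paths: 2^11 = 2048
Distribution: P(S=-11)=1/2048, P(S=-9)=11/2048, P(S=-7)=55/2048, P(S=-5)=165/2048, P(S=-3)=330/2048, P(S=-1)=462/2048, P(S=1)=462/2048, P(S=3)=330/2048, P(S=5)=165/2048, P(S=7)=55/2048, P(S=9)=11/2048, P(S=11)=1/2048
E[|S_11|] = Σ_m |m|·P(S_11=m) = 5544/2048 = 693/256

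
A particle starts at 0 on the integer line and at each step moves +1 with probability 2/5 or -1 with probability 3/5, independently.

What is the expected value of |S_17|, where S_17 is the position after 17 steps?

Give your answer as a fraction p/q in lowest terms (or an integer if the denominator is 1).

Answer: 665166649949/152587890625

Derivation:
S_17 takes values m ≡ 1 (mod 2) with |m| ≤ 17; P(S_17=m) = C(17,(17+m)/2) · (2/5)^((17+m)/2) · (3/5)^((17-m)/2).
Distribution: P(S=-17)=129140163/762939453125, P(S=-15)=1463588514/762939453125, P(S=-13)=7805805408/762939453125, P(S=-11)=5203870272/152587890625, P(S=-9)=12142363968/152587890625, P(S=-7)=105233821056/762939453125, P(S=-5)=140311761408/762939453125, P(S=-3)=146993273856/762939453125, P(S=-1)=24498878976/152587890625, P(S=1)=16332585984/152587890625, P(S=3)=43553562624/762939453125, P(S=5)=18477268992/762939453125, P(S=7)=6159089664/762939453125, P(S=9)=315850752/152587890625, P(S=11)=60162048/152587890625, P(S=13)=40108032/762939453125, P(S=15)=3342336/762939453125, P(S=17)=131072/762939453125
E[|S_17|] = Σ_m |m|·P(S_17=m) = 665166649949/152587890625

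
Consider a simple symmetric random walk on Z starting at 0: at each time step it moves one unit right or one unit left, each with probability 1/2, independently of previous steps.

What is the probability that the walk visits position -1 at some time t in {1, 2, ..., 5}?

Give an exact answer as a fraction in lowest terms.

Answer: 11/16

Derivation:
Count via complement. Let g(t,s) = #length-t paths at position s with S_1..S_t all ≠ -1.
g(t,s) = g(t-1,s-1) + g(t-1,s+1) for s ≠ -1; g(t,-1) = 0.
t=0: g(0,0)=1
t=1: g(1,1)=1
t=2: g(2,0)=1 g(2,2)=1
t=3: g(3,1)=2 g(3,3)=1
t=4: g(4,0)=2 g(4,2)=3 g(4,4)=1
t=5: g(5,1)=5 g(5,3)=4 g(5,5)=1
Paths never hitting -1: Σ_s g(5,s) = 10
Paths hitting -1: 2^5 - 10 = 22
P = 22/32 = 11/16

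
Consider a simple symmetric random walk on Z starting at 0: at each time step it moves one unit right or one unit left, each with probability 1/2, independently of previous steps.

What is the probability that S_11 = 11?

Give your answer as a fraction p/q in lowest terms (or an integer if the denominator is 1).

Answer: 1/2048

Derivation:
To reach position 11 after 11 steps: need 11 steps of +1 and 0 of -1.
Favorable paths: C(11,11) = 1
Total paths: 2^11 = 2048
P = 1/2048 = 1/2048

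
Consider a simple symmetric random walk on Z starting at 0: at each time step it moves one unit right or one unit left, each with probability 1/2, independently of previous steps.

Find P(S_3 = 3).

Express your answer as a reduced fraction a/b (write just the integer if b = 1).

To reach position 3 after 3 steps: need 3 steps of +1 and 0 of -1.
Favorable paths: C(3,3) = 1
Total paths: 2^3 = 8
P = 1/8 = 1/8

Answer: 1/8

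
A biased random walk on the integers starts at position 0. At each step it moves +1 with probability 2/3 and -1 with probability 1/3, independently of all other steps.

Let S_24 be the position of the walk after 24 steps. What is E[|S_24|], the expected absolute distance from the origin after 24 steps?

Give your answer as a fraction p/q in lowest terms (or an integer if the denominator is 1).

Answer: 769378008488/94143178827

Derivation:
S_24 takes values m ≡ 0 (mod 2) with |m| ≤ 24; P(S_24=m) = C(24,(24+m)/2) · (2/3)^((24+m)/2) · (1/3)^((24-m)/2).
Distribution: P(S=-24)=1/282429536481, P(S=-22)=16/94143178827, P(S=-20)=368/94143178827, P(S=-18)=16192/282429536481, P(S=-16)=56672/94143178827, P(S=-14)=453376/94143178827, P(S=-12)=8614144/282429536481, P(S=-10)=4922368/31381059609, P(S=-8)=20920064/31381059609, P(S=-6)=669442048/282429536481, P(S=-4)=669442048/94143178827, P(S=-2)=1704034304/94143178827, P(S=0)=11076222976/282429536481, P(S=2)=6816137216/94143178827, P(S=4)=10711072768/94143178827, P(S=6)=42844291072/282429536481, P(S=8)=5355536384/31381059609, P(S=10)=5040504832/31381059609, P(S=12)=35283533824/282429536481, P(S=14)=7428112384/94143178827, P(S=16)=3714056192/94143178827, P(S=18)=4244635648/282429536481, P(S=20)=385875968/94143178827, P(S=22)=67108864/94143178827, P(S=24)=16777216/282429536481
E[|S_24|] = Σ_m |m|·P(S_24=m) = 769378008488/94143178827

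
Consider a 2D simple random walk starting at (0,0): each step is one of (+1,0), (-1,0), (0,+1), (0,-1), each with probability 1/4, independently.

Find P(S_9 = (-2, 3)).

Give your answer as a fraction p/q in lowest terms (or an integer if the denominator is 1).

Let h be the number of horizontal steps (so 9-h are vertical). To end at (-2,3) need (h-2)/2 right-steps and ((9-h)+3)/2 up-steps.
Sum over h with 2 ≤ h ≤ 6, h ≡ 0 (mod 2), 9-h ≡ 1 (mod 2):
h=2: C(9,2)·C(2,0)·C(7,5) = 36·1·21 = 756
h=4: C(9,4)·C(4,1)·C(5,4) = 126·4·5 = 2520
h=6: C(9,6)·C(6,2)·C(3,3) = 84·15·1 = 1260
Total favorable: 4536
Total paths: 4^9 = 262144
P = 4536/262144 = 567/32768

Answer: 567/32768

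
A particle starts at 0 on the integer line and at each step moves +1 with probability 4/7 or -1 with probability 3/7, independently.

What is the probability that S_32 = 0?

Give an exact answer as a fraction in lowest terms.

To be at 0 after 32 steps: need exactly 16 steps of +1 and 16 of -1.
Number of such sequences: C(32,16) = 601080390
Each has probability (4/7)^16 · (3/7)^16 = 184884258895036416/1104427674243920646305299201
P = 601080390 · 184884258895036416/1104427674243920646305299201 = 111130302441489457993482240/1104427674243920646305299201

Answer: 111130302441489457993482240/1104427674243920646305299201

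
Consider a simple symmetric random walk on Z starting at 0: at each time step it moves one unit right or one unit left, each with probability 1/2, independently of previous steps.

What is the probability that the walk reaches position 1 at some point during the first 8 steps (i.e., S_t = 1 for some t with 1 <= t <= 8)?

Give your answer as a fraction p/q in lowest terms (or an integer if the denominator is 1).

Answer: 93/128

Derivation:
Count via complement. Let g(t,s) = #length-t paths at position s with S_1..S_t all ≠ 1.
g(t,s) = g(t-1,s-1) + g(t-1,s+1) for s ≠ 1; g(t,1) = 0.
t=0: g(0,0)=1
t=1: g(1,-1)=1
t=2: g(2,-2)=1 g(2,0)=1
t=3: g(3,-3)=1 g(3,-1)=2
t=4: g(4,-4)=1 g(4,-2)=3 g(4,0)=2
t=5: g(5,-5)=1 g(5,-3)=4 g(5,-1)=5
t=6: g(6,-6)=1 g(6,-4)=5 g(6,-2)=9 g(6,0)=5
t=7: g(7,-7)=1 g(7,-5)=6 g(7,-3)=14 g(7,-1)=14
t=8: g(8,-8)=1 g(8,-6)=7 g(8,-4)=20 g(8,-2)=28 g(8,0)=14
Paths never hitting 1: Σ_s g(8,s) = 70
Paths hitting 1: 2^8 - 70 = 186
P = 186/256 = 93/128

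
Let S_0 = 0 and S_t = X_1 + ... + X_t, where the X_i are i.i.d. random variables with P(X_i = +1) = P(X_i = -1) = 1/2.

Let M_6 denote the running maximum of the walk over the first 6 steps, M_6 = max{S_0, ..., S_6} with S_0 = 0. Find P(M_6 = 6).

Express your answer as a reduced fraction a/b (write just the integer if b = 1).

Let M_6 = max(S_0,...,S_6). Use the reflection principle: for j ≥ 1, #{paths with M_6 ≥ j} = #{S_6 ≥ j} + #{S_6 ≥ j+1}.
By reflection, #{M_6 ≥ 6} = #{S_6 ≥ 6} + #{S_6 ≥ 7} = 1 + 0 = 1.
#{M_6 ≥ 7} = #{S_6 ≥ 7} + #{S_6 ≥ 8} = 0 + 0 = 0.
#{M_6 = 6} = 1 - 0 = 1.
P(M_6 = 6) = 1/64 = 1/64

Answer: 1/64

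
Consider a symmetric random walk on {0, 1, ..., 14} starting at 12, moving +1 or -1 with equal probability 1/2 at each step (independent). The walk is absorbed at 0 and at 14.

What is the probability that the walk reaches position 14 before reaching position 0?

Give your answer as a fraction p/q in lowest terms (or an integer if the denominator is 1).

Answer: 6/7

Derivation:
Symmetric walk (p = 1/2): the harmonic-function argument gives P(hit 14 before 0 | start at 12) = a/N.
P = 12/14 = 6/7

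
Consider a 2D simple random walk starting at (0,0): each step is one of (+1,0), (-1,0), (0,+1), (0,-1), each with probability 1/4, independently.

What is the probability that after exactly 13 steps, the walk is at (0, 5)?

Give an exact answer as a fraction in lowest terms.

Answer: 511225/67108864

Derivation:
Let h be the number of horizontal steps (so 13-h are vertical). To end at (0,5) need (h+0)/2 right-steps and ((13-h)+5)/2 up-steps.
Sum over h with 0 ≤ h ≤ 8, h ≡ 0 (mod 2), 13-h ≡ 1 (mod 2):
h=0: C(13,0)·C(0,0)·C(13,9) = 1·1·715 = 715
h=2: C(13,2)·C(2,1)·C(11,8) = 78·2·165 = 25740
h=4: C(13,4)·C(4,2)·C(9,7) = 715·6·36 = 154440
h=6: C(13,6)·C(6,3)·C(7,6) = 1716·20·7 = 240240
h=8: C(13,8)·C(8,4)·C(5,5) = 1287·70·1 = 90090
Total favorable: 511225
Total paths: 4^13 = 67108864
P = 511225/67108864 = 511225/67108864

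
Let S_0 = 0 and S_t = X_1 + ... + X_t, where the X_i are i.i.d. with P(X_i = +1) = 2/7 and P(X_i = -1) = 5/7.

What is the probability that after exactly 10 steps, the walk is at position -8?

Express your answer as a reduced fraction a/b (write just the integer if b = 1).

Answer: 39062500/282475249

Derivation:
To reach position -8 after 10 steps: need 1 step of +1 and 9 steps of -1.
Number of such sequences: C(10,1) = 10
Each has probability (2/7)^1 · (5/7)^9 = 3906250/282475249
P = 10 · 3906250/282475249 = 39062500/282475249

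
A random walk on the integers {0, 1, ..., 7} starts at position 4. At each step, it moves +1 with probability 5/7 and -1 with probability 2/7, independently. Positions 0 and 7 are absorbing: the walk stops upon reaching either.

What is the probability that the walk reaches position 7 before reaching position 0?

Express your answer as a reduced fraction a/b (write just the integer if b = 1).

Biased walk: p = 5/7, q = 2/7, r = q/p = 2/5
Gambler's ruin: P(hit 7 before 0 | start at 4) = (1 - r^a)/(1 - r^N)
r^4 = 16/625; r^7 = 128/78125
P = (1 - 16/625) / (1 - 128/78125) = 609/625 / 77997/78125 = 25375/25999

Answer: 25375/25999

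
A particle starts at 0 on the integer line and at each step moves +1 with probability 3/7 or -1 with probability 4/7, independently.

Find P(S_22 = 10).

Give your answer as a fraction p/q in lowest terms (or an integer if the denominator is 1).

To reach position 10 after 22 steps: need 16 steps of +1 and 6 steps of -1.
Number of such sequences: C(22,16) = 74613
Each has probability (3/7)^16 · (4/7)^6 = 176319369216/3909821048582988049
P = 74613 · 176319369216/3909821048582988049 = 1879388156473344/558545864083284007

Answer: 1879388156473344/558545864083284007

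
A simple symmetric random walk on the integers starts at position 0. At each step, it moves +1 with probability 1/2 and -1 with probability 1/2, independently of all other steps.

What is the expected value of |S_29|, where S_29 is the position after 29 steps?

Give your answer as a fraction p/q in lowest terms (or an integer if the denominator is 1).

Answer: 145422675/33554432

Derivation:
S_29 takes values m ≡ 1 (mod 2) with |m| ≤ 29; P(S_29=m) = C(29,(29+m)/2)/2^29.
Total paths: 2^29 = 536870912
Distribution: P(S=-29)=1/536870912, P(S=-27)=29/536870912, P(S=-25)=406/536870912, P(S=-23)=3654/536870912, P(S=-21)=23751/536870912, P(S=-19)=118755/536870912, P(S=-17)=475020/536870912, P(S=-15)=1560780/536870912, P(S=-13)=4292145/536870912, P(S=-11)=10015005/536870912, P(S=-9)=20030010/536870912, P(S=-7)=34597290/536870912, P(S=-5)=51895935/536870912, P(S=-3)=67863915/536870912, P(S=-1)=77558760/536870912, P(S=1)=77558760/536870912, P(S=3)=67863915/536870912, P(S=5)=51895935/536870912, P(S=7)=34597290/536870912, P(S=9)=20030010/536870912, P(S=11)=10015005/536870912, P(S=13)=4292145/536870912, P(S=15)=1560780/536870912, P(S=17)=475020/536870912, P(S=19)=118755/536870912, P(S=21)=23751/536870912, P(S=23)=3654/536870912, P(S=25)=406/536870912, P(S=27)=29/536870912, P(S=29)=1/536870912
E[|S_29|] = Σ_m |m|·P(S_29=m) = 2326762800/536870912 = 145422675/33554432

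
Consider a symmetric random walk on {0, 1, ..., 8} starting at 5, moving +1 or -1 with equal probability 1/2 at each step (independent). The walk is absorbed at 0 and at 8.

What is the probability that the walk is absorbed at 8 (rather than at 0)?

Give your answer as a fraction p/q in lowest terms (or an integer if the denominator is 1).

Answer: 5/8

Derivation:
Symmetric walk (p = 1/2): the harmonic-function argument gives P(hit 8 before 0 | start at 5) = a/N.
P = 5/8 = 5/8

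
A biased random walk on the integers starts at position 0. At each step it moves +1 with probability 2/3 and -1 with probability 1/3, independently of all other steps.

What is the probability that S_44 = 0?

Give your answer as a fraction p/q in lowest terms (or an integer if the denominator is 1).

To be at 0 after 44 steps: need exactly 22 steps of +1 and 22 of -1.
Number of such sequences: C(44,22) = 2104098963720
Each has probability (2/3)^22 · (1/3)^22 = 4194304/984770902183611232881
P = 2104098963720 · 4194304/984770902183611232881 = 2941743566642216960/328256967394537077627

Answer: 2941743566642216960/328256967394537077627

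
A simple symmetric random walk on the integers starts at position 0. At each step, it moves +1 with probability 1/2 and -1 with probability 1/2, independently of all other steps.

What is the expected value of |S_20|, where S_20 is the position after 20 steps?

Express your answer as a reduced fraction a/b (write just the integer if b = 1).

S_20 takes values m ≡ 0 (mod 2) with |m| ≤ 20; P(S_20=m) = C(20,(20+m)/2)/2^20.
Total paths: 2^20 = 1048576
Distribution: P(S=-20)=1/1048576, P(S=-18)=20/1048576, P(S=-16)=190/1048576, P(S=-14)=1140/1048576, P(S=-12)=4845/1048576, P(S=-10)=15504/1048576, P(S=-8)=38760/1048576, P(S=-6)=77520/1048576, P(S=-4)=125970/1048576, P(S=-2)=167960/1048576, P(S=0)=184756/1048576, P(S=2)=167960/1048576, P(S=4)=125970/1048576, P(S=6)=77520/1048576, P(S=8)=38760/1048576, P(S=10)=15504/1048576, P(S=12)=4845/1048576, P(S=14)=1140/1048576, P(S=16)=190/1048576, P(S=18)=20/1048576, P(S=20)=1/1048576
E[|S_20|] = Σ_m |m|·P(S_20=m) = 3695120/1048576 = 230945/65536

Answer: 230945/65536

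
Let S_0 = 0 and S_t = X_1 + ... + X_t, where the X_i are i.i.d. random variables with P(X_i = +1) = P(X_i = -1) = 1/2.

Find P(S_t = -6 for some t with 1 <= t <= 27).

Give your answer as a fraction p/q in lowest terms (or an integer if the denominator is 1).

Count via complement. Let g(t,s) = #length-t paths at position s with S_1..S_t all ≠ -6.
g(t,s) = g(t-1,s-1) + g(t-1,s+1) for s ≠ -6; g(t,-6) = 0.
t=0: g(0,0)=1
t=1: g(1,-1)=1 g(1,1)=1
t=2: g(2,-2)=1 g(2,0)=2 g(2,2)=1
t=3: g(3,-3)=1 g(3,-1)=3 g(3,1)=3 g(3,3)=1
t=4: g(4,-4)=1 g(4,-2)=4 g(4,0)=6 g(4,2)=4 g(4,4)=1
t=5: g(5,-5)=1 g(5,-3)=5 g(5,-1)=10 g(5,1)=10 g(5,3)=5 g(5,5)=1
t=6: g(6,-4)=6 g(6,-2)=15 g(6,0)=20 g(6,2)=15 g(6,4)=6 g(6,6)=1
t=7: g(7,-5)=6 g(7,-3)=21 g(7,-1)=35 g(7,1)=35 g(7,3)=21 g(7,5)=7 g(7,7)=1
t=8: g(8,-4)=27 g(8,-2)=56 g(8,0)=70 g(8,2)=56 g(8,4)=28 g(8,6)=8 g(8,8)=1
t=9: g(9,-5)=27 g(9,-3)=83 g(9,-1)=126 g(9,1)=126 g(9,3)=84 g(9,5)=36 g(9,7)=9 g(9,9)=1
t=10: g(10,-4)=110 g(10,-2)=209 g(10,0)=252 g(10,2)=210 g(10,4)=120 g(10,6)=45 g(10,8)=10 g(10,10)=1
t=11: g(11,-5)=110 g(11,-3)=319 g(11,-1)=461 g(11,1)=462 g(11,3)=330 g(11,5)=165 g(11,7)=55 g(11,9)=11 g(11,11)=1
t=12: g(12,-4)=429 g(12,-2)=780 g(12,0)=923 g(12,2)=792 g(12,4)=495 g(12,6)=220 g(12,8)=66 g(12,10)=12 g(12,12)=1
t=13: g(13,-5)=429 g(13,-3)=1209 g(13,-1)=1703 g(13,1)=1715 g(13,3)=1287 g(13,5)=715 g(13,7)=286 g(13,9)=78 g(13,11)=13 g(13,13)=1
t=14: g(14,-4)=1638 g(14,-2)=2912 g(14,0)=3418 g(14,2)=3002 g(14,4)=2002 g(14,6)=1001 g(14,8)=364 g(14,10)=91 g(14,12)=14 g(14,14)=1
t=15: g(15,-5)=1638 g(15,-3)=4550 g(15,-1)=6330 g(15,1)=6420 g(15,3)=5004 g(15,5)=3003 g(15,7)=1365 g(15,9)=455 g(15,11)=105 g(15,13)=15 g(15,15)=1
t=16: g(16,-4)=6188 g(16,-2)=10880 g(16,0)=12750 g(16,2)=11424 g(16,4)=8007 g(16,6)=4368 g(16,8)=1820 g(16,10)=560 g(16,12)=120 g(16,14)=16 g(16,16)=1
t=17: g(17,-5)=6188 g(17,-3)=17068 g(17,-1)=23630 g(17,1)=24174 g(17,3)=19431 g(17,5)=12375 g(17,7)=6188 g(17,9)=2380 g(17,11)=680 g(17,13)=136 g(17,15)=17 g(17,17)=1
t=18: g(18,-4)=23256 g(18,-2)=40698 g(18,0)=47804 g(18,2)=43605 g(18,4)=31806 g(18,6)=18563 g(18,8)=8568 g(18,10)=3060 g(18,12)=816 g(18,14)=153 g(18,16)=18 g(18,18)=1
t=19: g(19,-5)=23256 g(19,-3)=63954 g(19,-1)=88502 g(19,1)=91409 g(19,3)=75411 g(19,5)=50369 g(19,7)=27131 g(19,9)=11628 g(19,11)=3876 g(19,13)=969 g(19,15)=171 g(19,17)=19 g(19,19)=1
t=20: g(20,-4)=87210 g(20,-2)=152456 g(20,0)=179911 g(20,2)=166820 g(20,4)=125780 g(20,6)=77500 g(20,8)=38759 g(20,10)=15504 g(20,12)=4845 g(20,14)=1140 g(20,16)=190 g(20,18)=20 g(20,20)=1
t=21: g(21,-5)=87210 g(21,-3)=239666 g(21,-1)=332367 g(21,1)=346731 g(21,3)=292600 g(21,5)=203280 g(21,7)=116259 g(21,9)=54263 g(21,11)=20349 g(21,13)=5985 g(21,15)=1330 g(21,17)=210 g(21,19)=21 g(21,21)=1
t=22: g(22,-4)=326876 g(22,-2)=572033 g(22,0)=679098 g(22,2)=639331 g(22,4)=495880 g(22,6)=319539 g(22,8)=170522 g(22,10)=74612 g(22,12)=26334 g(22,14)=7315 g(22,16)=1540 g(22,18)=231 g(22,20)=22 g(22,22)=1
t=23: g(23,-5)=326876 g(23,-3)=898909 g(23,-1)=1251131 g(23,1)=1318429 g(23,3)=1135211 g(23,5)=815419 g(23,7)=490061 g(23,9)=245134 g(23,11)=100946 g(23,13)=33649 g(23,15)=8855 g(23,17)=1771 g(23,19)=253 g(23,21)=23 g(23,23)=1
t=24: g(24,-4)=1225785 g(24,-2)=2150040 g(24,0)=2569560 g(24,2)=2453640 g(24,4)=1950630 g(24,6)=1305480 g(24,8)=735195 g(24,10)=346080 g(24,12)=134595 g(24,14)=42504 g(24,16)=10626 g(24,18)=2024 g(24,20)=276 g(24,22)=24 g(24,24)=1
t=25: g(25,-5)=1225785 g(25,-3)=3375825 g(25,-1)=4719600 g(25,1)=5023200 g(25,3)=4404270 g(25,5)=3256110 g(25,7)=2040675 g(25,9)=1081275 g(25,11)=480675 g(25,13)=177099 g(25,15)=53130 g(25,17)=12650 g(25,19)=2300 g(25,21)=300 g(25,23)=25 g(25,25)=1
t=26: g(26,-4)=4601610 g(26,-2)=8095425 g(26,0)=9742800 g(26,2)=9427470 g(26,4)=7660380 g(26,6)=5296785 g(26,8)=3121950 g(26,10)=1561950 g(26,12)=657774 g(26,14)=230229 g(26,16)=65780 g(26,18)=14950 g(26,20)=2600 g(26,22)=325 g(26,24)=26 g(26,26)=1
t=27: g(27,-5)=4601610 g(27,-3)=12697035 g(27,-1)=17838225 g(27,1)=19170270 g(27,3)=17087850 g(27,5)=12957165 g(27,7)=8418735 g(27,9)=4683900 g(27,11)=2219724 g(27,13)=888003 g(27,15)=296009 g(27,17)=80730 g(27,19)=17550 g(27,21)=2925 g(27,23)=351 g(27,25)=27 g(27,27)=1
Paths never hitting -6: Σ_s g(27,s) = 100960110
Paths hitting -6: 2^27 - 100960110 = 33257618
P = 33257618/134217728 = 16628809/67108864

Answer: 16628809/67108864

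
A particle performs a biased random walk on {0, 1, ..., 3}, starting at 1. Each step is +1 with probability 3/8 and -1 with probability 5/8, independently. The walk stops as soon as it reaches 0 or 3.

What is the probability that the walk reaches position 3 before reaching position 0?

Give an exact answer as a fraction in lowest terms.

Answer: 9/49

Derivation:
Biased walk: p = 3/8, q = 5/8, r = q/p = 5/3
Gambler's ruin: P(hit 3 before 0 | start at 1) = (1 - r^a)/(1 - r^N)
r^1 = 5/3; r^3 = 125/27
P = (1 - 5/3) / (1 - 125/27) = -2/3 / -98/27 = 9/49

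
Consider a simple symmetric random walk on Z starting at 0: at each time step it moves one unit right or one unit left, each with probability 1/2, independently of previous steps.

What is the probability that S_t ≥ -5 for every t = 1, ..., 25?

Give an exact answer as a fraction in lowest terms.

Answer: 3231615/4194304

Derivation:
Let f(t,s) = #length-t paths at position s with S_1..S_t all ≥ -5.
f(t,s) = f(t-1,s-1) + f(t-1,s+1) for s ≥ -5; f(t,s) = 0 for s < -5.
t=0: f(0,0)=1
t=1: f(1,-1)=1 f(1,1)=1
t=2: f(2,-2)=1 f(2,0)=2 f(2,2)=1
t=3: f(3,-3)=1 f(3,-1)=3 f(3,1)=3 f(3,3)=1
t=4: f(4,-4)=1 f(4,-2)=4 f(4,0)=6 f(4,2)=4 f(4,4)=1
t=5: f(5,-5)=1 f(5,-3)=5 f(5,-1)=10 f(5,1)=10 f(5,3)=5 f(5,5)=1
t=6: f(6,-4)=6 f(6,-2)=15 f(6,0)=20 f(6,2)=15 f(6,4)=6 f(6,6)=1
t=7: f(7,-5)=6 f(7,-3)=21 f(7,-1)=35 f(7,1)=35 f(7,3)=21 f(7,5)=7 f(7,7)=1
t=8: f(8,-4)=27 f(8,-2)=56 f(8,0)=70 f(8,2)=56 f(8,4)=28 f(8,6)=8 f(8,8)=1
t=9: f(9,-5)=27 f(9,-3)=83 f(9,-1)=126 f(9,1)=126 f(9,3)=84 f(9,5)=36 f(9,7)=9 f(9,9)=1
t=10: f(10,-4)=110 f(10,-2)=209 f(10,0)=252 f(10,2)=210 f(10,4)=120 f(10,6)=45 f(10,8)=10 f(10,10)=1
t=11: f(11,-5)=110 f(11,-3)=319 f(11,-1)=461 f(11,1)=462 f(11,3)=330 f(11,5)=165 f(11,7)=55 f(11,9)=11 f(11,11)=1
t=12: f(12,-4)=429 f(12,-2)=780 f(12,0)=923 f(12,2)=792 f(12,4)=495 f(12,6)=220 f(12,8)=66 f(12,10)=12 f(12,12)=1
t=13: f(13,-5)=429 f(13,-3)=1209 f(13,-1)=1703 f(13,1)=1715 f(13,3)=1287 f(13,5)=715 f(13,7)=286 f(13,9)=78 f(13,11)=13 f(13,13)=1
t=14: f(14,-4)=1638 f(14,-2)=2912 f(14,0)=3418 f(14,2)=3002 f(14,4)=2002 f(14,6)=1001 f(14,8)=364 f(14,10)=91 f(14,12)=14 f(14,14)=1
t=15: f(15,-5)=1638 f(15,-3)=4550 f(15,-1)=6330 f(15,1)=6420 f(15,3)=5004 f(15,5)=3003 f(15,7)=1365 f(15,9)=455 f(15,11)=105 f(15,13)=15 f(15,15)=1
t=16: f(16,-4)=6188 f(16,-2)=10880 f(16,0)=12750 f(16,2)=11424 f(16,4)=8007 f(16,6)=4368 f(16,8)=1820 f(16,10)=560 f(16,12)=120 f(16,14)=16 f(16,16)=1
t=17: f(17,-5)=6188 f(17,-3)=17068 f(17,-1)=23630 f(17,1)=24174 f(17,3)=19431 f(17,5)=12375 f(17,7)=6188 f(17,9)=2380 f(17,11)=680 f(17,13)=136 f(17,15)=17 f(17,17)=1
t=18: f(18,-4)=23256 f(18,-2)=40698 f(18,0)=47804 f(18,2)=43605 f(18,4)=31806 f(18,6)=18563 f(18,8)=8568 f(18,10)=3060 f(18,12)=816 f(18,14)=153 f(18,16)=18 f(18,18)=1
t=19: f(19,-5)=23256 f(19,-3)=63954 f(19,-1)=88502 f(19,1)=91409 f(19,3)=75411 f(19,5)=50369 f(19,7)=27131 f(19,9)=11628 f(19,11)=3876 f(19,13)=969 f(19,15)=171 f(19,17)=19 f(19,19)=1
t=20: f(20,-4)=87210 f(20,-2)=152456 f(20,0)=179911 f(20,2)=166820 f(20,4)=125780 f(20,6)=77500 f(20,8)=38759 f(20,10)=15504 f(20,12)=4845 f(20,14)=1140 f(20,16)=190 f(20,18)=20 f(20,20)=1
t=21: f(21,-5)=87210 f(21,-3)=239666 f(21,-1)=332367 f(21,1)=346731 f(21,3)=292600 f(21,5)=203280 f(21,7)=116259 f(21,9)=54263 f(21,11)=20349 f(21,13)=5985 f(21,15)=1330 f(21,17)=210 f(21,19)=21 f(21,21)=1
t=22: f(22,-4)=326876 f(22,-2)=572033 f(22,0)=679098 f(22,2)=639331 f(22,4)=495880 f(22,6)=319539 f(22,8)=170522 f(22,10)=74612 f(22,12)=26334 f(22,14)=7315 f(22,16)=1540 f(22,18)=231 f(22,20)=22 f(22,22)=1
t=23: f(23,-5)=326876 f(23,-3)=898909 f(23,-1)=1251131 f(23,1)=1318429 f(23,3)=1135211 f(23,5)=815419 f(23,7)=490061 f(23,9)=245134 f(23,11)=100946 f(23,13)=33649 f(23,15)=8855 f(23,17)=1771 f(23,19)=253 f(23,21)=23 f(23,23)=1
t=24: f(24,-4)=1225785 f(24,-2)=2150040 f(24,0)=2569560 f(24,2)=2453640 f(24,4)=1950630 f(24,6)=1305480 f(24,8)=735195 f(24,10)=346080 f(24,12)=134595 f(24,14)=42504 f(24,16)=10626 f(24,18)=2024 f(24,20)=276 f(24,22)=24 f(24,24)=1
t=25: f(25,-5)=1225785 f(25,-3)=3375825 f(25,-1)=4719600 f(25,1)=5023200 f(25,3)=4404270 f(25,5)=3256110 f(25,7)=2040675 f(25,9)=1081275 f(25,11)=480675 f(25,13)=177099 f(25,15)=53130 f(25,17)=12650 f(25,19)=2300 f(25,21)=300 f(25,23)=25 f(25,25)=1
Σ_s f(25,s) = 25852920
P = 25852920/33554432 = 3231615/4194304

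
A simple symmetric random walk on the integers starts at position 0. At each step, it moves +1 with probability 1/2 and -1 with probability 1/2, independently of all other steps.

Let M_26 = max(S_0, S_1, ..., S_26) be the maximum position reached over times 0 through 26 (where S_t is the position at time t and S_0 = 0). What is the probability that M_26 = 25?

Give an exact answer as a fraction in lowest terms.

Let M_26 = max(S_0,...,S_26). Use the reflection principle: for j ≥ 1, #{paths with M_26 ≥ j} = #{S_26 ≥ j} + #{S_26 ≥ j+1}.
By reflection, #{M_26 ≥ 25} = #{S_26 ≥ 25} + #{S_26 ≥ 26} = 1 + 1 = 2.
#{M_26 ≥ 26} = #{S_26 ≥ 26} + #{S_26 ≥ 27} = 1 + 0 = 1.
#{M_26 = 25} = 2 - 1 = 1.
P(M_26 = 25) = 1/67108864 = 1/67108864

Answer: 1/67108864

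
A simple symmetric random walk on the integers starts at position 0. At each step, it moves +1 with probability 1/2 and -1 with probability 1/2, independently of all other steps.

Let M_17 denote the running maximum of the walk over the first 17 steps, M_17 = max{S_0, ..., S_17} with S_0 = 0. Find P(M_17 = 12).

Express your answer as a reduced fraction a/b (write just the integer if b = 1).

Answer: 17/16384

Derivation:
Let M_17 = max(S_0,...,S_17). Use the reflection principle: for j ≥ 1, #{paths with M_17 ≥ j} = #{S_17 ≥ j} + #{S_17 ≥ j+1}.
By reflection, #{M_17 ≥ 12} = #{S_17 ≥ 12} + #{S_17 ≥ 13} = 154 + 154 = 308.
#{M_17 ≥ 13} = #{S_17 ≥ 13} + #{S_17 ≥ 14} = 154 + 18 = 172.
#{M_17 = 12} = 308 - 172 = 136.
P(M_17 = 12) = 136/131072 = 17/16384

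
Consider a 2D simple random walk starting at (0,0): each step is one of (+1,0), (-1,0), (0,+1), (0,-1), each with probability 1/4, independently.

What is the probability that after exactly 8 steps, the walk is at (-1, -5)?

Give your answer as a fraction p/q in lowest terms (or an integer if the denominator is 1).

Answer: 7/2048

Derivation:
Let h be the number of horizontal steps (so 8-h are vertical). To end at (-1,-5) need (h-1)/2 right-steps and ((8-h)-5)/2 up-steps.
Sum over h with 1 ≤ h ≤ 3, h ≡ 1 (mod 2), 8-h ≡ 1 (mod 2):
h=1: C(8,1)·C(1,0)·C(7,1) = 8·1·7 = 56
h=3: C(8,3)·C(3,1)·C(5,0) = 56·3·1 = 168
Total favorable: 224
Total paths: 4^8 = 65536
P = 224/65536 = 7/2048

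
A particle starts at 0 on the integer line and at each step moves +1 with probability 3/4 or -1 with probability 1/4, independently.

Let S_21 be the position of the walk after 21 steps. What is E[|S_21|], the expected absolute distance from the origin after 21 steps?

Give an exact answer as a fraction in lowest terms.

S_21 takes values m ≡ 1 (mod 2) with |m| ≤ 21; P(S_21=m) = C(21,(21+m)/2) · (3/4)^((21+m)/2) · (1/4)^((21-m)/2).
Distribution: P(S=-21)=1/4398046511104, P(S=-19)=63/4398046511104, P(S=-17)=945/2199023255552, P(S=-15)=17955/2199023255552, P(S=-13)=484785/4398046511104, P(S=-11)=4944807/4398046511104, P(S=-9)=4944807/549755813888, P(S=-7)=31788045/549755813888, P(S=-5)=667548945/2199023255552, P(S=-3)=2892712095/2199023255552, P(S=-1)=5206881771/1099511627776, P(S=1)=15620645313/1099511627776, P(S=3)=78103226565/2199023255552, P(S=5)=162214393635/2199023255552, P(S=7)=69520454415/549755813888, P(S=9)=97328636181/549755813888, P(S=11)=875957725629/4398046511104, P(S=13)=772903875555/4398046511104, P(S=15)=257634625185/2199023255552, P(S=17)=122037454035/2199023255552, P(S=19)=73222472421/4398046511104, P(S=21)=10460353203/4398046511104
E[|S_21|] = Σ_m |m|·P(S_21=m) = 2892100112013/274877906944

Answer: 2892100112013/274877906944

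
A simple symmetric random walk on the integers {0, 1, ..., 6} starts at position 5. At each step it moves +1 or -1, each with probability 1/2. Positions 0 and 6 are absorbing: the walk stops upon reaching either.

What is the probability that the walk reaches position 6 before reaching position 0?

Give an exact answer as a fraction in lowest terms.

Answer: 5/6

Derivation:
Symmetric walk (p = 1/2): the harmonic-function argument gives P(hit 6 before 0 | start at 5) = a/N.
P = 5/6 = 5/6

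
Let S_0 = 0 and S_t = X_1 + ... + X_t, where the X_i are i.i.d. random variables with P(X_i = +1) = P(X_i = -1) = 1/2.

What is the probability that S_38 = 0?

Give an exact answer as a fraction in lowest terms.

Answer: 4418157975/34359738368

Derivation:
To return to 0 after 38 steps: need exactly 19 steps of +1 and 19 of -1.
Favorable paths: C(38,19) = 35345263800
Total paths: 2^38 = 274877906944
P = 35345263800/274877906944 = 4418157975/34359738368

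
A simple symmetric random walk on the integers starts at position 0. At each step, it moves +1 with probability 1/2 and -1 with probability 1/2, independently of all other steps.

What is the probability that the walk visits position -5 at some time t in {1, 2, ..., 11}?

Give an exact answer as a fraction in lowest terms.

Count via complement. Let g(t,s) = #length-t paths at position s with S_1..S_t all ≠ -5.
g(t,s) = g(t-1,s-1) + g(t-1,s+1) for s ≠ -5; g(t,-5) = 0.
t=0: g(0,0)=1
t=1: g(1,-1)=1 g(1,1)=1
t=2: g(2,-2)=1 g(2,0)=2 g(2,2)=1
t=3: g(3,-3)=1 g(3,-1)=3 g(3,1)=3 g(3,3)=1
t=4: g(4,-4)=1 g(4,-2)=4 g(4,0)=6 g(4,2)=4 g(4,4)=1
t=5: g(5,-3)=5 g(5,-1)=10 g(5,1)=10 g(5,3)=5 g(5,5)=1
t=6: g(6,-4)=5 g(6,-2)=15 g(6,0)=20 g(6,2)=15 g(6,4)=6 g(6,6)=1
t=7: g(7,-3)=20 g(7,-1)=35 g(7,1)=35 g(7,3)=21 g(7,5)=7 g(7,7)=1
t=8: g(8,-4)=20 g(8,-2)=55 g(8,0)=70 g(8,2)=56 g(8,4)=28 g(8,6)=8 g(8,8)=1
t=9: g(9,-3)=75 g(9,-1)=125 g(9,1)=126 g(9,3)=84 g(9,5)=36 g(9,7)=9 g(9,9)=1
t=10: g(10,-4)=75 g(10,-2)=200 g(10,0)=251 g(10,2)=210 g(10,4)=120 g(10,6)=45 g(10,8)=10 g(10,10)=1
t=11: g(11,-3)=275 g(11,-1)=451 g(11,1)=461 g(11,3)=330 g(11,5)=165 g(11,7)=55 g(11,9)=11 g(11,11)=1
Paths never hitting -5: Σ_s g(11,s) = 1749
Paths hitting -5: 2^11 - 1749 = 299
P = 299/2048 = 299/2048

Answer: 299/2048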